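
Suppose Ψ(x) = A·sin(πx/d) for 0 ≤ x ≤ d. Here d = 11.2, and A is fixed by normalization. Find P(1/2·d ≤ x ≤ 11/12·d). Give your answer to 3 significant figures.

P ≈ 0.496

The probability is P = ∫ |Ψ|² dx over [1/2·d, 11/12·d].
Since A² = 1/(d/2), this is the region integral divided by the full normalization integral.
In terms of u = x/d (A² and the length scale cancel between numerator and denominator), P = [∫_{1/2}^{11/12} sin(π·u)^2 du] / [∫_{0}^{1} sin(π·u)^2 du].
Using ∫ sin(π·u)^2 du = u/2 - sin(2·π·u)/(4·π), the numerator is 1/(8·π) + 5/24 and the denominator is 1/2.
The result is P = (3 + 5·π)/(12·π).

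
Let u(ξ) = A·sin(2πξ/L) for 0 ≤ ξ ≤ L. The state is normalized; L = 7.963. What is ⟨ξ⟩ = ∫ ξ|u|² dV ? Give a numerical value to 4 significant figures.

⟨ξ⟩ ≈ 3.982

⟨ξ⟩ = ∫ ξ |u|² dξ over the full domain.
Using sin²θ = (1 − cos 2θ)/2, since the A² factors cancel between numerator and denominator, ⟨ξ⟩ = L/2.
Putting L = 7.963 gives 3.9815.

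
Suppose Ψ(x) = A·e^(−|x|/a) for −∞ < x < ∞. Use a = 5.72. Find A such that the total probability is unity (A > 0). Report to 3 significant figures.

We need A² ∫|f|² dx = 1, taking the integral from −∞ to ∞.
Recall ∫₀^∞ x^m e^(−x/β) dx = m!·β^(m+1), ∫|Ψ|² dx = A²·(a).
So A² = (a)^(−1).
Plugging in a = 5.72 yields A = 0.4181.

A ≈ 0.418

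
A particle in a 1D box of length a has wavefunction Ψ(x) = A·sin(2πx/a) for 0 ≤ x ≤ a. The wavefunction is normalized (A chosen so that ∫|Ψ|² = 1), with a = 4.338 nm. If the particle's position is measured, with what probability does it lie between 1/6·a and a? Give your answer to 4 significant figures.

P ≈ 0.9022

|Ψ|² is the probability density, so P = ∫_{1/6·a}^{a} |Ψ|² dx.
Since A² = 1/(a/2), this is the region integral divided by the full normalization integral.
Substituting u = x/a, A² and the length scale cancel in the ratio: P = ∫_{1/6}^{1} sin(2·π·u)^2 du / ∫_{0}^{1} sin(2·π·u)^2 du.
With ∫ sin(2·π·u)^2 du = u/2 - sin(4·π·u)/(8·π) + C, the region integral is √(3)/(16·π) + 5/12 and the full one is 1/2.
The result is P = √(3)/(8·π) + 5/6.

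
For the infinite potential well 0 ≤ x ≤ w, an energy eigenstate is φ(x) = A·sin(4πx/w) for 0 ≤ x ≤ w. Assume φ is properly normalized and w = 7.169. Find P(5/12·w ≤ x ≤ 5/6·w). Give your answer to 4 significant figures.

P ≈ 0.3478

|φ|² is the probability density, so P = ∫_{5/12·w}^{5/6·w} |φ|² dx.
The normalization integral ∫|φ|²dx over the whole domain equals w/2·A², and A² cancels in the ratio.
In terms of u = x/w (A² and the length scale cancel between numerator and denominator), P = [∫_{5/12}^{5/6} sin(4·π·u)^2 du] / [∫_{0}^{1} sin(4·π·u)^2 du].
With ∫ sin(4·π·u)^2 du = u/2 - sin(4·π·u)·cos(4·π·u)/(8·π) + C, the region integral is -√(3)/(16·π) + 5/24 and the full one is 1/2.
The result is P = -√(3)/(8·π) + 5/12.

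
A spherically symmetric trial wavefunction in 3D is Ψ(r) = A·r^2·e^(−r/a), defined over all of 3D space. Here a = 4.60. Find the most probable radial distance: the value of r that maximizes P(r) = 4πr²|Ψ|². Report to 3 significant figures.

The maximum of P(r) = 4πr²|Ψ|² occurs where its derivative vanishes.
Solving yields r = 3·a.
With a = 4.60, the most probable radial distance is 13.80.

r ≈ 13.8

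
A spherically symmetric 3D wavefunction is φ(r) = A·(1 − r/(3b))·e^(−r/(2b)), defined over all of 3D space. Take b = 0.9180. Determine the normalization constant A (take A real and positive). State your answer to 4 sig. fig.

Require ∫ |φ|² 4πr² dr = 1 over the whole domain.
In 3D with spherical symmetry the volume element is 4πr² dr.
Carrying out the integral gives A² · 8·π·b^3/3.
So A² = (8·π·b^3/3)^(−1).
Substituting b = 0.9180 gives A² = 0.15430, so A = 0.39280.

A ≈ 0.3928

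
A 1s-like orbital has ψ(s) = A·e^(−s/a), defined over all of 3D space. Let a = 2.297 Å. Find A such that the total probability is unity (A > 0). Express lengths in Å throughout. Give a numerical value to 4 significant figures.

Normalization requires ∫|ψ|² 4πs² ds = 1, integrated from 0 to ∞.
With ψ = A·e^(−s/a), the integral evaluates to A²·[π·a^3].
Hence A² = 1/[π·a^3].
Substituting a = 2.297 gives A² = 0.026264, so A = 0.16206.

A ≈ 0.1621 Å^(-3/2)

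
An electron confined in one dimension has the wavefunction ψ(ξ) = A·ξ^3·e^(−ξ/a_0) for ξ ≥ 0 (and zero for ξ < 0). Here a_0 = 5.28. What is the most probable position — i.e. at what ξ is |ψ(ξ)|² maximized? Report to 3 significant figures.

ξ ≈ 15.8

Set d/dξ [|ψ(ξ)|²] = 0 and solve for ξ > 0.
Solving yields ξ = 3·a_0.
With a_0 = 5.28, the most probable position is 15.84.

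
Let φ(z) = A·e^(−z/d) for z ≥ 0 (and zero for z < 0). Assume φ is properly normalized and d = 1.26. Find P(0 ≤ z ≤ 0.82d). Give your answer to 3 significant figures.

P ≈ 0.806

P = ∫_{0}^{0.82d} |φ(z)|² dz.
The normalization integral ∫|φ|²dz over the whole domain equals d/2·A², and A² cancels in the ratio.
Substituting u = z/d, A² and the length scale cancel in the ratio: P = ∫_{0}^{0.82} e^(-2·u) du / ∫_{0}^{∞} e^(-2·u) du.
Using ∫ e^(-2·u) du = -e^(-2·u)/2, the numerator is 1/2 - e^(-41/25)/2 and the denominator is 1/2.
This works out to P = 0.8060.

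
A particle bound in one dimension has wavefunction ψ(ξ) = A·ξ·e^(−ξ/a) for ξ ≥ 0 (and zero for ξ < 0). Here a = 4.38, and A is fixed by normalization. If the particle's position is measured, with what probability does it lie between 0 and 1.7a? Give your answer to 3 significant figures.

P ≈ 0.660

P = ∫_{0}^{1.7a} |ψ(ξ)|² dξ.
With A² fixed by ∫|ψ|² = 1, i.e. A² = (a^3/4)^(−1), substitute and integrate.
Let u = ξ/a; then A² and the length scale cancel, so P = ∫_{0}^{1.7} u^2·e^(-2·u) du ÷ ∫_{0}^{∞} u^2·e^(-2·u) du.
With ∫ u^2·e^(-2·u) du = -(2·u^2 + 2·u + 1)·e^(-2·u)/4 + C, the region integral is 1/4 - 509·e^(-17/5)/200 and the full one is 1/4.
This works out to P = 0.6603.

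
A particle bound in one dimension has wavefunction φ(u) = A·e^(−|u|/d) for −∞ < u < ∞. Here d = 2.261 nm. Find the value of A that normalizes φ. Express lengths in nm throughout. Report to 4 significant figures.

Require ∫ |φ|² du = 1 over the whole domain.
Using ∫₀^∞ uⁿ e^(−αu) du = n!/αⁿ⁺¹, with φ = A·e^(−|u|/d), the integral evaluates to A²·[d].
Plugging in d = 2.261 yields A = 0.66504.

A ≈ 0.6650 nm^(-1/2)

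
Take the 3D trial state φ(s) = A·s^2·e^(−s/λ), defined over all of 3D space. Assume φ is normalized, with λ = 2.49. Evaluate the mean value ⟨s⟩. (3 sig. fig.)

The expectation value is the |φ|²-weighted average of s: ∫ s|φ|² 4πs² ds.
Since the A² factors cancel between numerator and denominator, ⟨s⟩ = 7·λ/2.
Putting λ = 2.49 gives 8.715.

⟨s⟩ ≈ 8.72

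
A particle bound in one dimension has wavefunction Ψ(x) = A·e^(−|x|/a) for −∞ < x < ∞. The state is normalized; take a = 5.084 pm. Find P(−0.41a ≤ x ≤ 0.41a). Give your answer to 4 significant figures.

P ≈ 0.5596

The probability is P = ∫ |Ψ|² dx over [−0.41a, 0.41a].
With A² fixed by ∫|Ψ|² = 1, i.e. A² = (a)^(−1), substitute and integrate.
By symmetry take twice the x ≥ 0 contribution in numerator and denominator; the 2's cancel. In terms of u = x/a (A² and the length scale cancel between numerator and denominator), P = [∫_{0}^{0.41} e^(-2·u) du] / [∫_{0}^{∞} e^(-2·u) du].
With ∫ e^(-2·u) du = -e^(-2·u)/2 + C, the region integral is 1/2 - e^(-41/50)/2 and the full one is 1/2.
Evaluating gives P = 0.55957.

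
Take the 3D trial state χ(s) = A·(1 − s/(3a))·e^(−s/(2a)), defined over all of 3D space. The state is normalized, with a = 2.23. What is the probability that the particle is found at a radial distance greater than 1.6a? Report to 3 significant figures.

P ≈ 0.728

P = ∫ |χ|² 4πs² ds over s > 1.6a.
Normalization gives A² = 1/(8·π·a^3/3).
Let u = s/a; then A², 4π and the length scale all cancel, so P = ∫_{1.6}^{∞} u^2·(1 - u/3)^2·e^(-u) du ÷ ∫_{0}^{∞} u^2·(1 - u/3)^2·e^(-u) du.
Using ∫ u^2·(1 - u/3)^2·e^(-u) du = (-u^4 + 2·u^3 - 3·u^2 - 6·u - 6)·e^(-u)/9, the numerator is ≈ 0.48548 and the denominator is 2/3.
The region integral divided by the full integral gives P = 0.7282.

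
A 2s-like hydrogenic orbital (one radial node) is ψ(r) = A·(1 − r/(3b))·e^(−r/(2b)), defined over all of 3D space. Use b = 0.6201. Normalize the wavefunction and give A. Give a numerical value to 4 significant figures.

A ≈ 0.7075

We need A² ∫|f|² 4πr² dr = 1, taking the integral from 0 to ∞.
(Spherical symmetry: dV = 4πr² dr.)
Using ∫₀^∞ rⁿ e^(−αr) dr = n!/αⁿ⁺¹, carrying out the integral gives A² · 8·π·b^3/3.
Setting this equal to 1 gives A² = 1/(8·π·b^3/3).
Plugging in b = 0.6201 yields A = 0.70754.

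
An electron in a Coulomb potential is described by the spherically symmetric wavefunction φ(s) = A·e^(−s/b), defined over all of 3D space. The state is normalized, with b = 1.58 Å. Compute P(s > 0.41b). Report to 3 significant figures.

Integrate the radial probability density 4πs²|φ|² over s > 0.41b.
The full normalization integral is A²·[π·b^3] = 1, fixing A².
In terms of u = s/b (A², 4π and the length scale all cancel between numerator and denominator), P = [∫_{0.41}^{∞} u^2·e^(-2·u) du] / [∫_{0}^{∞} u^2·e^(-2·u) du].
With ∫ u^2·e^(-2·u) du = -(2·u^2 + 2·u + 1)·e^(-2·u)/4 + C, the region integral is ≈ 0.23741 and the full one is 1/4.
The region integral divided by the full integral gives P = 0.9497.

P ≈ 0.950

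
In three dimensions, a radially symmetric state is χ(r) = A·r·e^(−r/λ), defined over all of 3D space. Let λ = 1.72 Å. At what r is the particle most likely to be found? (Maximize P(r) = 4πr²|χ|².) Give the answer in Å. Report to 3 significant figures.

The maximum of P(r) = 4πr²|χ|² occurs where its derivative vanishes.
This gives r = 2·λ.
With λ = 1.72, the most probable radial distance is 3.440 Å.

r ≈ 3.44 Å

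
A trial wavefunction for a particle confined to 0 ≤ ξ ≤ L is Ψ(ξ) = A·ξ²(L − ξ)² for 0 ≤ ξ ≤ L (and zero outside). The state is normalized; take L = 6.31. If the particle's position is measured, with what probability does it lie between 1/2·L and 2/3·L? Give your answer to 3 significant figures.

P ≈ 0.355

|Ψ|² is the probability density, so P = ∫_{1/2·L}^{2/3·L} |Ψ|² dξ.
With A² fixed by ∫|Ψ|² = 1, i.e. A² = (L^9/630)^(−1), substitute and integrate.
Substituting u = ξ/L, A² and the length scale cancel in the ratio: P = ∫_{1/2}^{2/3} u^4·(1 - u)^4 du / ∫_{0}^{1} u^4·(1 - u)^4 du.
An antiderivative of u^4·(1 - u)^4 is u^5·(70·u^4 - 315·u^3 + 540·u^2 - 420·u + 126)/630; evaluating from 1/2 to 2/3 gives ≈ 0.00056374, while the full integral is 1/630.
Taking the ratio, P = 0.3552.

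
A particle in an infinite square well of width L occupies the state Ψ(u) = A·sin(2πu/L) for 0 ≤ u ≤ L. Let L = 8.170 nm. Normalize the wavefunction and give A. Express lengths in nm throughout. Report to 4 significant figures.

A ≈ 0.4948 nm^(-1/2)

Normalization requires ∫|Ψ|² du = 1, integrated from 0 to L.
With ∫₀^L sin²(nπu/L) du = L/2, carrying out the integral gives A² · L/2.
Hence A² = 1/[L/2].
Substituting L = 8.170 gives A² = 0.24480, so A = 0.49477.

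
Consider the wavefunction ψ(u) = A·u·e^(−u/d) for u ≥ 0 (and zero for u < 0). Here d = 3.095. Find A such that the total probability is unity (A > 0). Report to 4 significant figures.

A ≈ 0.3673

Normalization requires ∫|ψ|² du = 1, integrated from 0 to ∞.
The integral (without the A² prefactor) comes out to d^3/4.
Hence A² = 1/[d^3/4].
With d = 3.095: A² = 0.13492 and A = 0.36732.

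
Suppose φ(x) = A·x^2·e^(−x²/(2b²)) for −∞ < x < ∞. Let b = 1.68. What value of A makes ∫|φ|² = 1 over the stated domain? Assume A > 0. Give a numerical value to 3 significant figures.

Normalization requires ∫|φ|² dx = 1, integrated from −∞ to ∞.
The integral (without the A² prefactor) comes out to 3·√(π)·b^5/4.
Hence A² = 1/[3·√(π)·b^5/4].
Substituting b = 1.68 gives A² = 0.05621, so A = 0.2371.

A ≈ 0.237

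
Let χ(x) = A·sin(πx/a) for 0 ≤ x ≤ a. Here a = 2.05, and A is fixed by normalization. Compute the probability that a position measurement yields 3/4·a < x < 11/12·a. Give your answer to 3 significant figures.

The probability is P = ∫ |χ|² dx over [3/4·a, 11/12·a].
The normalization integral ∫|χ|²dx over the whole domain equals a/2·A², and A² cancels in the ratio.
Let u = x/a; then A² and the length scale cancel, so P = ∫_{3/4}^{11/12} sin(π·u)^2 du ÷ ∫_{0}^{1} sin(π·u)^2 du.
An antiderivative of sin(π·u)^2 is u/2 - sin(2·π·u)/(4·π); evaluating from 3/4 to 11/12 gives 1/12 - 1/(8·π), while the full integral is 1/2.
Taking the ratio, P = (-3 + 2·π)/(12·π).

P ≈ 0.0871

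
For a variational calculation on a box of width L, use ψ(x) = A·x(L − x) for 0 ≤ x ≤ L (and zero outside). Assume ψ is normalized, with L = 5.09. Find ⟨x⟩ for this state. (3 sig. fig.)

⟨x⟩ ≈ 2.55

⟨x⟩ = ∫ x |ψ|² dx over the full domain.
Expanding the polynomial and integrating term by term, since the A² factors cancel between numerator and denominator, ⟨x⟩ = L/2.
With L = 5.09, ⟨x⟩ = 2.545.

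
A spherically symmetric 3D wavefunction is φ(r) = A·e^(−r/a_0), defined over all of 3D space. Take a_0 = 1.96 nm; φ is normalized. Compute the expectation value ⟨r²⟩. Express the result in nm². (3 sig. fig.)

⟨r^2⟩ ≈ 11.5 nm^2

By definition ⟨r²⟩ = ∫ r^2 |φ(r)|² 4πr² dr.
Since the A² factors cancel between numerator and denominator, ⟨r²⟩ = 3·a_0^2.
With a_0 = 1.96, ⟨r^2⟩ = 11.52.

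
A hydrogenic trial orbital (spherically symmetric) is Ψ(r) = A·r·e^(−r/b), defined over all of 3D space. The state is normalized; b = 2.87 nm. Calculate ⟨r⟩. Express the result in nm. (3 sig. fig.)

⟨r⟩ ≈ 7.18 nm

The expectation value is the |Ψ|²-weighted average of r: ∫ r|Ψ|² 4πr² dr.
Using ∫₀^∞ rⁿ e^(−αr) dr = n!/αⁿ⁺¹, since the A² factors cancel between numerator and denominator, ⟨r⟩ = 5·b/2.
With b = 2.87, ⟨r⟩ = 7.175.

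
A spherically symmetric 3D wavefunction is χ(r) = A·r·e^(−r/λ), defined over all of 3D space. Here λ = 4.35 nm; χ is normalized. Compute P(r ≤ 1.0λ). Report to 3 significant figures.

P ≈ 0.0527

Integrate the radial probability density 4πr²|χ|² over r ≤ 1.0λ.
The full normalization integral is A²·[3·π·λ^5] = 1, fixing A².
Let u = r/λ; then A², 4π and the length scale all cancel, so P = ∫_{0}^{1.0} u^4·e^(-2·u) du ÷ ∫_{0}^{∞} u^4·e^(-2·u) du.
With ∫ u^4·e^(-2·u) du = -(u^4/2 + u^3 + 3·u^2/2 + 3·u/2 + 3/4)·e^(-2·u) + C, the region integral is 3/4 - 21·e^(-2)/4 and the full one is 3/4.
The region integral divided by the full integral gives P = 0.05265.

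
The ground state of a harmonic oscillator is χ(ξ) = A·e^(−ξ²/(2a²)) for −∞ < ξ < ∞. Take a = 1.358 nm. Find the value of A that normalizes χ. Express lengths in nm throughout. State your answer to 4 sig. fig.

A ≈ 0.6446 nm^(-1/2)

Require ∫ |χ|² dξ = 1 over the whole domain.
The integral (without the A² prefactor) comes out to √(π)·a.
So A² = (√(π)·a)^(−1).
Substituting a = 1.358 gives A² = 0.41546, so A = 0.64456.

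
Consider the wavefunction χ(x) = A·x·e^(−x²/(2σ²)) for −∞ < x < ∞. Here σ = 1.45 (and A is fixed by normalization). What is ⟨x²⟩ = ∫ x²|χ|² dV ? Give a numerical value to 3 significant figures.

⟨x^2⟩ ≈ 3.15

By definition ⟨x²⟩ = ∫ x^2 |χ(x)|² dx.
With ∫_{−∞}^{∞} x^(2m) e^(−αx²) dx = (2m−1)!!·√π / (2^m α^(m+1/2)), since the A² factors cancel between numerator and denominator, ⟨x²⟩ = 3·σ^2/2.
Putting σ = 1.45 gives 3.154.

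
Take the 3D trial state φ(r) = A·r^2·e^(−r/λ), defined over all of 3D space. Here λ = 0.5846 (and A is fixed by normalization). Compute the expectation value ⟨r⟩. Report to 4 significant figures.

⟨r⟩ ≈ 2.046

By definition ⟨r⟩ = ∫ r |φ(r)|² 4πr² dr.
Evaluating both integrals, ⟨r⟩ = 7·λ/2.
With λ = 0.5846, ⟨r⟩ = 2.0461.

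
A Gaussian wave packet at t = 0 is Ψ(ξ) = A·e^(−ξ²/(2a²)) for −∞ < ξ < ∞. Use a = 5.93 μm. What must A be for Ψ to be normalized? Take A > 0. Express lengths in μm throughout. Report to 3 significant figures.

The normalization condition is ∫|Ψ|² dξ = 1 from −∞ to ∞.
Differentiating ∫e^(−αξ²) dξ = √(π/α) under α to get the higher moments, ∫|Ψ|² dξ = A²·(√(π)·a).
Setting this equal to 1 gives A² = 1/(√(π)·a).
With a = 5.93: A² = 0.09514 and A = 0.3085.

A ≈ 0.308 μm^(-1/2)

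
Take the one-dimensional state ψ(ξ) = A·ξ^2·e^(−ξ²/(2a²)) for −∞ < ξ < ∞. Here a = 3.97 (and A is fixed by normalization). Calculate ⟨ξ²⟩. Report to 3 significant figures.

The expectation value is the |ψ|²-weighted average of ξ^2: ∫ ξ^2|ψ|² dξ.
The ratio of the moment integral to the normalization integral gives ⟨ξ²⟩ = 5·a^2/2.
With a = 3.97, ⟨ξ^2⟩ = 39.40.

⟨ξ^2⟩ ≈ 39.4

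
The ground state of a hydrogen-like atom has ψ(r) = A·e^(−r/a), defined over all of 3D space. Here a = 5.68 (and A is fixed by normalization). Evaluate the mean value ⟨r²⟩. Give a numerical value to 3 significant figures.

⟨r²⟩ = ∫ r^2 |ψ|² 4πr² dr over the full domain.
Recall ∫₀^∞ r^m e^(−r/β) dr = m!·β^(m+1), since the A² factors cancel between numerator and denominator, ⟨r²⟩ = 3·a^2.
Putting a = 5.68 gives 96.79.

⟨r^2⟩ ≈ 96.8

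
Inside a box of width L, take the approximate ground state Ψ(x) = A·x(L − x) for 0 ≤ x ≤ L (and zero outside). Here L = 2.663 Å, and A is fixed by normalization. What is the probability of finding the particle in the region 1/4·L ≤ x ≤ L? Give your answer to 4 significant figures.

|Ψ|² is the probability density, so P = ∫_{1/4·L}^{L} |Ψ|² dx.
With A² fixed by ∫|Ψ|² = 1, i.e. A² = (L^5/30)^(−1), substitute and integrate.
Let u = x/L; then A² and the length scale cancel, so P = ∫_{1/4}^{1} u^2·(1 - u)^2 du ÷ ∫_{0}^{1} u^2·(1 - u)^2 du.
An antiderivative of u^2·(1 - u)^2 is u^3·(6·u^2 - 15·u + 10)/30; evaluating from 1/4 to 1 gives 153/5120, while the full integral is 1/30.
Evaluating gives P = 459/512.

P ≈ 0.8965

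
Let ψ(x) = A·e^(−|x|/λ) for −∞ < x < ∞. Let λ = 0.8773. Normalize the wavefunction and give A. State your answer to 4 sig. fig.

The normalization condition is ∫|ψ|² dx = 1 from −∞ to ∞.
Carrying out the integral gives A² · λ.
So A² = (λ)^(−1).
Plugging in λ = 0.8773 yields A = 1.0676.

A ≈ 1.068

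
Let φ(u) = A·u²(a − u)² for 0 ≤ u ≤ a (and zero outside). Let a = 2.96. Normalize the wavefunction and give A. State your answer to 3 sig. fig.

Normalization requires ∫|φ|² du = 1, integrated from 0 to a.
Carrying out the integral gives A² · a^9/630.
Hence A² = 1/[a^9/630].
With a = 2.96: A² = 0.03612 and A = 0.1900.

A ≈ 0.190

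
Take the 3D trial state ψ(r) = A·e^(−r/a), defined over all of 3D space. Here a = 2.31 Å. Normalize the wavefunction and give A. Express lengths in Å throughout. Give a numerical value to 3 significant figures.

A ≈ 0.161 Å^(-3/2)

We need A² ∫|f|² 4πr² dr = 1, taking the integral from 0 to ∞.
In 3D with spherical symmetry the volume element is 4πr² dr.
With ∫₀^∞ r^2 e^(−αr) dr = 2!/α^3, ∫|ψ|² 4πr² dr = A²·(π·a^3).
So A² = (π·a^3)^(−1).
Plugging in a = 2.31 yields A = 0.1607.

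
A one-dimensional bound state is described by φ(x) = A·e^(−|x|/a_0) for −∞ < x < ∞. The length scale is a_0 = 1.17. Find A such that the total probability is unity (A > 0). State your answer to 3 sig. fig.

Require ∫ |φ|² dx = 1 over the whole domain.
Recall ∫₀^∞ x^m e^(−x/β) dx = m!·β^(m+1), the integral (without the A² prefactor) comes out to a_0.
Setting this equal to 1 gives A² = 1/(a_0).
With a_0 = 1.17: A² = 0.8547 and A = 0.9245.

A ≈ 0.925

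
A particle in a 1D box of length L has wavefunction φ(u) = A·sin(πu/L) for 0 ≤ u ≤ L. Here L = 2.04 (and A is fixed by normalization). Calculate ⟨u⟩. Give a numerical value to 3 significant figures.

⟨u⟩ ≈ 1.02

The expectation value is the |φ|²-weighted average of u: ∫ u|φ|² du.
The ratio of the moment integral to the normalization integral gives ⟨u⟩ = L/2.
With L = 2.04, ⟨u⟩ = 1.020.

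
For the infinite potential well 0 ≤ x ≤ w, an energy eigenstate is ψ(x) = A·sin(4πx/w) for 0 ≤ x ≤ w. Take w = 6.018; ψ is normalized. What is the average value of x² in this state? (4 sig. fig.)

⟨x^2⟩ ≈ 11.96

By definition ⟨x²⟩ = ∫ x^2 |ψ(x)|² dx.
With ∫₀^w sin²(nπx/w) dx = w/2, evaluating both integrals, ⟨x²⟩ = -w^2/(32·π^2) + w^2/3.
With w = 6.018, ⟨x^2⟩ = 11.957.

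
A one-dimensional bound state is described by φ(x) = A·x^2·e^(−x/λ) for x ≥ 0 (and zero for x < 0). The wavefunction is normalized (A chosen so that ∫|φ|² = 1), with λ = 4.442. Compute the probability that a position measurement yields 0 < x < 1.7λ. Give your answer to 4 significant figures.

|φ|² is the probability density, so P = ∫_{0}^{1.7λ} |φ|² dx.
With A² fixed by ∫|φ|² = 1, i.e. A² = (3·λ^5/4)^(−1), substitute and integrate.
In terms of u = x/λ (A² and the length scale cancel between numerator and denominator), P = [∫_{0}^{1.7} u^4·e^(-2·u) du] / [∫_{0}^{∞} u^4·e^(-2·u) du].
With ∫ u^4·e^(-2·u) du = -(u^4/2 + u^3 + 3·u^2/2 + 3·u/2 + 3/4)·e^(-2·u) + C, the region integral is ≈ 0.191864 and the full one is 3/4.
The result is P = 0.25582.

P ≈ 0.2558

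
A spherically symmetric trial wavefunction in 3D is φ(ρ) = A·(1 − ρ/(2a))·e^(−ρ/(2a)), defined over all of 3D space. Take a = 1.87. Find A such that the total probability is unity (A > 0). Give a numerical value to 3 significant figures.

The normalization condition is ∫|φ|² 4πρ² dρ = 1 from 0 to ∞.
The integral (without the A² prefactor) comes out to 8·π·a^3.
With a = 1.87: A² = 0.006085 and A = 0.07800.

A ≈ 0.0780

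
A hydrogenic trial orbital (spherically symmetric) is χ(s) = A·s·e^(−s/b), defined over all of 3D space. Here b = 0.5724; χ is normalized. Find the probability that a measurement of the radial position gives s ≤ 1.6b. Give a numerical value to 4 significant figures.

P = ∫ |χ|² 4πs² ds over s ≤ 1.6b.
Normalization gives A² = 1/(3·π·b^5).
Substituting u = s/b, A², 4π and the length scale all cancel in the ratio: P = ∫_{0}^{1.6} u^4·e^(-2·u) du / ∫_{0}^{∞} u^4·e^(-2·u) du.
Using ∫ u^4·e^(-2·u) du = -(u^4/2 + u^3 + 3·u^2/2 + 3·u/2 + 3/4)·e^(-2·u), the numerator is ≈ 0.164541 and the denominator is 3/4.
Taking the ratio yields P = 0.21939.

P ≈ 0.2194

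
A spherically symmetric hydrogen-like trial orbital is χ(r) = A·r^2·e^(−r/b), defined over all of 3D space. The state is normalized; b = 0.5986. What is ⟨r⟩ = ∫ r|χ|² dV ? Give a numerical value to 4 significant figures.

The expectation value is the |χ|²-weighted average of r: ∫ r|χ|² 4πr² dr.
Since the A² factors cancel between numerator and denominator, ⟨r⟩ = 7·b/2.
With b = 0.5986, ⟨r⟩ = 2.0951.

⟨r⟩ ≈ 2.095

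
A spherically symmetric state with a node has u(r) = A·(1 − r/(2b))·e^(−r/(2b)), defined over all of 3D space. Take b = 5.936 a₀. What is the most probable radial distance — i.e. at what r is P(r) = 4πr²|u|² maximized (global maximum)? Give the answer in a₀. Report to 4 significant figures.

r ≈ 31.08 a₀

Differentiate P(r) = 4πr²|u|² with respect to r and set to zero.
This gives r = b·(√(5) + 3).
With b = 5.936, the most probable radial distance is 31.081 a₀.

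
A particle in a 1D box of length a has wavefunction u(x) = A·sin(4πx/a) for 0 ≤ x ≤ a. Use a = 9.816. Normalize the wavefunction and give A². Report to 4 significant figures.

A^2 ≈ 0.2037

We need A² ∫|f|² dx = 1, taking the integral from 0 to a.
With ∫₀^a sin²(nπx/a) dx = a/2, with u = A·sin(4πx/a), the integral evaluates to A²·[a/2].
Plugging in a = 9.816 yields A = 0.45139.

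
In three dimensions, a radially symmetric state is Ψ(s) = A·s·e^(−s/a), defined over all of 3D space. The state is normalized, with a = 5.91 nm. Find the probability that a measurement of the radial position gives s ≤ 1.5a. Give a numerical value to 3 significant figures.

P ≈ 0.185

With dV = 4πs²ds, the probability is ∫|Ψ|² dV over s ≤ 1.5a.
Normalization gives A² = 1/(3·π·a^5).
Substituting u = s/a, A², 4π and the length scale all cancel in the ratio: P = ∫_{0}^{1.5} u^4·e^(-2·u) du / ∫_{0}^{∞} u^4·e^(-2·u) du.
With ∫ u^4·e^(-2·u) du = -(u^4/2 + u^3 + 3·u^2/2 + 3·u/2 + 3/4)·e^(-2·u) + C, the region integral is 3/4 - 393·e^(-3)/32 and the full one is 3/4.
The region integral divided by the full integral gives P = 0.1847.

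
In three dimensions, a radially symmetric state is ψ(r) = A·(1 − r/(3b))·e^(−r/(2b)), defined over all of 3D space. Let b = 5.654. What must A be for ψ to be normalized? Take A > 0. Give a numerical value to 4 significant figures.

A ≈ 0.02570

Require ∫ |ψ|² 4πr² dr = 1 over the whole domain.
The angular integral contributes 4π, leaving ∫₀^∞ r²|ψ|² dr.
With ψ = A·(1 − r/(3b))·e^(−r/(2b)), the integral evaluates to A²·[8·π·b^3/3].
Hence A² = 1/[8·π·b^3/3].
Plugging in b = 5.654 yields A = 0.025698.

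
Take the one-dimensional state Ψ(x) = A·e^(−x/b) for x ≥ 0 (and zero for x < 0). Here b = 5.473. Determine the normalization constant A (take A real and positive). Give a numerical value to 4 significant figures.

A ≈ 0.6045

The normalization condition is ∫|Ψ|² dx = 1 from 0 to ∞.
With ∫₀^∞ x^0 e^(−αx) dx = 0!/α^1, the integral (without the A² prefactor) comes out to b/2.
Hence A² = 1/[b/2].
Substituting b = 5.473 gives A² = 0.36543, so A = 0.60451.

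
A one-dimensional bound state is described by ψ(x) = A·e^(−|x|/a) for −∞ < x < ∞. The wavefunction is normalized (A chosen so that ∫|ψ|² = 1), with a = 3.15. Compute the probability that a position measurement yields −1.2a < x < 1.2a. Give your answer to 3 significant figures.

P = ∫_{−1.2a}^{1.2a} |ψ(x)|² dx.
With A² fixed by ∫|ψ|² = 1, i.e. A² = (a)^(−1), substitute and integrate.
By symmetry take twice the x ≥ 0 contribution in numerator and denominator; the 2's cancel. Let u = x/a; then A² and the length scale cancel, so P = ∫_{0}^{1.2} e^(-2·u) du ÷ ∫_{0}^{∞} e^(-2·u) du.
With ∫ e^(-2·u) du = -e^(-2·u)/2 + C, the region integral is 1/2 - e^(-12/5)/2 and the full one is 1/2.
Taking the ratio, P = 0.9093.

P ≈ 0.909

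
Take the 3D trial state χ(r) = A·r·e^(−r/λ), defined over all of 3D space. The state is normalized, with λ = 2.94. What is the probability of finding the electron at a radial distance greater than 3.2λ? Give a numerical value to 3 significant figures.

With dV = 4πr²dr, the probability is ∫|χ|² dV over r > 3.2λ.
Normalization gives A² = 1/(3·π·λ^5).
In terms of u = r/λ (A², 4π and the length scale all cancel between numerator and denominator), P = [∫_{3.2}^{∞} u^4·e^(-2·u) du] / [∫_{0}^{∞} u^4·e^(-2·u) du].
With ∫ u^4·e^(-2·u) du = -(u^4/2 + u^3 + 3·u^2/2 + 3·u/2 + 3/4)·e^(-2·u) + C, the region integral is ≈ 0.17630 and the full one is 3/4.
This evaluates to P = 0.2351.

P ≈ 0.235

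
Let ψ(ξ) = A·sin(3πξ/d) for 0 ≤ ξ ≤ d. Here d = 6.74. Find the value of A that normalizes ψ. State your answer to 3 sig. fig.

The normalization condition is ∫|ψ|² dξ = 1 from 0 to d.
∫|ψ|² dξ = A²·(d/2).
Substituting d = 6.74 gives A² = 0.2967, so A = 0.5447.

A ≈ 0.545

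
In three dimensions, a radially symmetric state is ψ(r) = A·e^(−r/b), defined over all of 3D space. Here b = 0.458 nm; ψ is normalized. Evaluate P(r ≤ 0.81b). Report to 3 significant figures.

P ≈ 0.222

P = ∫ |ψ|² 4πr² dr over r ≤ 0.81b.
A² is fixed by ∫₀^∞ 4πr²|ψ|² dr = 1, i.e. A² = (π·b^3)^(−1).
In terms of u = r/b (A², 4π and the length scale all cancel between numerator and denominator), P = [∫_{0}^{0.81} u^2·e^(-2·u) du] / [∫_{0}^{∞} u^2·e^(-2·u) du].
With ∫ u^2·e^(-2·u) du = -(2·u^2 + 2·u + 1)·e^(-2·u)/4 + C, the region integral is ≈ 0.055456 and the full one is 1/4.
Taking the ratio yields P = 0.2218.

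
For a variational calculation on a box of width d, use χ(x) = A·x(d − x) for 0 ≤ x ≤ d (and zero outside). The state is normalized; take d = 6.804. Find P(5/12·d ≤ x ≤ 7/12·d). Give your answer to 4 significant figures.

P ≈ 0.3068

P = ∫_{5/12·d}^{7/12·d} |χ(x)|² dx.
Since A² = 1/(d^5/30), this is the region integral divided by the full normalization integral.
In terms of u = x/d (A² and the length scale cancel between numerator and denominator), P = [∫_{5/12}^{7/12} u^2·(1 - u)^2 du] / [∫_{0}^{1} u^2·(1 - u)^2 du].
An antiderivative of u^2·(1 - u)^2 is u^3·(6·u^2 - 15·u + 10)/30; evaluating from 5/12 to 7/12 gives ≈ 0.0102254, while the full integral is 1/30.
Taking the ratio, P = 0.30676.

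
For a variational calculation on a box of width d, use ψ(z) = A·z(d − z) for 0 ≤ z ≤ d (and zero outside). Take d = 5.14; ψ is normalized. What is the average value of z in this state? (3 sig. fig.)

By definition ⟨z⟩ = ∫ z |ψ(z)|² dz.
Expanding the polynomial and integrating term by term, the ratio of the moment integral to the normalization integral gives ⟨z⟩ = d/2.
With d = 5.14, ⟨z⟩ = 2.570.

⟨z⟩ ≈ 2.57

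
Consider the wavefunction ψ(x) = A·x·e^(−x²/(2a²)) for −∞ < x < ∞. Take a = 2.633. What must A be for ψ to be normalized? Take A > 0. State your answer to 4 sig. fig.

A ≈ 0.2486

Normalization requires ∫|ψ|² dx = 1, integrated from −∞ to ∞.
∫|ψ|² dx = A²·(√(π)·a^3/2).
Plugging in a = 2.633 yields A = 0.24863.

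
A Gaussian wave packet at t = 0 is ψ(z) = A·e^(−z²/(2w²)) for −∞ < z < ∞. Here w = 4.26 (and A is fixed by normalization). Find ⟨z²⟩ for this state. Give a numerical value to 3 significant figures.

⟨z^2⟩ ≈ 9.07

By definition ⟨z²⟩ = ∫ z^2 |ψ(z)|² dz.
Using the Gaussian integral ∫_{−∞}^{∞} e^(−αz²) dz = √(π/α), evaluating both integrals, ⟨z²⟩ = w^2/2.
Putting w = 4.26 gives 9.074.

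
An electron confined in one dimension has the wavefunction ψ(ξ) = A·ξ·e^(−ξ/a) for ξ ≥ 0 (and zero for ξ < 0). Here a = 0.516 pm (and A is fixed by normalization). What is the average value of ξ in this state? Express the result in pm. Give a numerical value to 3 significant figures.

⟨ξ⟩ ≈ 0.774 pm

By definition ⟨ξ⟩ = ∫ ξ |ψ(ξ)|² dξ.
With ∫₀^∞ ξ^3 e^(−αξ) dξ = 3!/α^4, since the A² factors cancel between numerator and denominator, ⟨ξ⟩ = 3·a/2.
With a = 0.516, ⟨ξ⟩ = 0.7740.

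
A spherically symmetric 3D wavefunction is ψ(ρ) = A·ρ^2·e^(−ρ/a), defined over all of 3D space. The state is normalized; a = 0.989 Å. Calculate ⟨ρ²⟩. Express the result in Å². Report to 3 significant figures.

⟨ρ²⟩ = ∫ ρ^2 |ψ|² 4πρ² dρ over the full domain.
Evaluating both integrals, ⟨ρ²⟩ = 14·a^2.
With a = 0.989, ⟨ρ^2⟩ = 13.69.

⟨ρ^2⟩ ≈ 13.7 Å^2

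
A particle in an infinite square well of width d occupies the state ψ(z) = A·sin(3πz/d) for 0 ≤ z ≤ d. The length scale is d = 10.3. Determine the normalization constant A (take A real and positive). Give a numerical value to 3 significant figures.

We need A² ∫|f|² dz = 1, taking the integral from 0 to d.
The integral (without the A² prefactor) comes out to d/2.
So A² = (d/2)^(−1).
Plugging in d = 10.3 yields A = 0.4407.

A ≈ 0.441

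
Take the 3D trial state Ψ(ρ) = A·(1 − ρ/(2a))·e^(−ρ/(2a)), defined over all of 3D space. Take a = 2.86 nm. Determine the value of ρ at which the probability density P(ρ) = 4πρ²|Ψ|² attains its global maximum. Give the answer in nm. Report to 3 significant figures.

ρ ≈ 15.0 nm

Differentiate P(ρ) = 4πρ²|Ψ|² with respect to ρ and set to zero.
This gives ρ = a·(√(5) + 3).
With a = 2.86, the most probable radial distance is 14.98 nm.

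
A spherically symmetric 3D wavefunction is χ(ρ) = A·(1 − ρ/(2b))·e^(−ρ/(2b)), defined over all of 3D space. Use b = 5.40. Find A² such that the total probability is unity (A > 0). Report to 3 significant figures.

We need A² ∫|f|² 4πρ² dρ = 1, taking the integral from 0 to ∞.
In 3D with spherical symmetry the volume element is 4πρ² dρ.
The integral (without the A² prefactor) comes out to 8·π·b^3.
Substituting b = 5.40 gives A² = 0.0002527, so A = 0.01590.

A^2 ≈ 0.000253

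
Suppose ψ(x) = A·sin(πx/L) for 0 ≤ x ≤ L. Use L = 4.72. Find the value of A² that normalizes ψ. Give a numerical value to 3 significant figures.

A^2 ≈ 0.424

We need A² ∫|f|² dx = 1, taking the integral from 0 to L.
With ψ = A·sin(πx/L), the integral evaluates to A²·[L/2].
Substituting L = 4.72 gives A² = 0.4237, so A = 0.6509.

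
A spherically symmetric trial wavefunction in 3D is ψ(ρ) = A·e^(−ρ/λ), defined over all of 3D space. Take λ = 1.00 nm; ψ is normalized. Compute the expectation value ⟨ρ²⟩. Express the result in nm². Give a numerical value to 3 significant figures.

⟨ρ²⟩ = ∫ ρ^2 |ψ|² 4πρ² dρ over the full domain.
Recall ∫₀^∞ ρ^m e^(−ρ/β) dρ = m!·β^(m+1), evaluating both integrals, ⟨ρ²⟩ = 3·λ^2.
Putting λ = 1.00 gives 3.000.

⟨ρ^2⟩ ≈ 3.00 nm^2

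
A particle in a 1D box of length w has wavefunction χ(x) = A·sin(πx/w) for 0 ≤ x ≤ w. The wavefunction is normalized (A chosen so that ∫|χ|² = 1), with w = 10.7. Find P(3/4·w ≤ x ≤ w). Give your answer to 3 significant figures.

P ≈ 0.0908

|χ|² is the probability density, so P = ∫_{3/4·w}^{w} |χ|² dx.
With A² fixed by ∫|χ|² = 1, i.e. A² = (w/2)^(−1), substitute and integrate.
Substituting u = x/w, A² and the length scale cancel in the ratio: P = ∫_{3/4}^{1} sin(π·u)^2 du / ∫_{0}^{1} sin(π·u)^2 du.
With ∫ sin(π·u)^2 du = u/2 - sin(2·π·u)/(4·π) + C, the region integral is 1/8 - 1/(4·π) and the full one is 1/2.
Evaluating gives P = (-2 + π)/(4·π).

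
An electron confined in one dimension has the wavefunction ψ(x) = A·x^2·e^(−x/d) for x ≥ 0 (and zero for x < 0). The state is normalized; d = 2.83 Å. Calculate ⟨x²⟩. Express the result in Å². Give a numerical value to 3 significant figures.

⟨x^2⟩ ≈ 60.1 Å^2

⟨x²⟩ = ∫ x^2 |ψ|² dx over the full domain.
Since the A² factors cancel between numerator and denominator, ⟨x²⟩ = 15·d^2/2.
With d = 2.83, ⟨x^2⟩ = 60.07.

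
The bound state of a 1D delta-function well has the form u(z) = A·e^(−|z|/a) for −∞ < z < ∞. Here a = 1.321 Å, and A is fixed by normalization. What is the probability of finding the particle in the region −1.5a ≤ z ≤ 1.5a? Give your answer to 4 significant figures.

The probability is P = ∫ |u|² dz over [−1.5a, 1.5a].
The normalization integral ∫|u|²dz over the whole domain equals a·A², and A² cancels in the ratio.
By symmetry take twice the z ≥ 0 contribution in numerator and denominator; the 2's cancel. Substituting t = z/a, A² and the length scale cancel in the ratio: P = ∫_{0}^{1.5} e^(-2·t) dt / ∫_{0}^{∞} e^(-2·t) dt.
Using ∫ e^(-2·t) dt = -e^(-2·t)/2, the numerator is 1/2 - e^(-3)/2 and the denominator is 1/2.
Evaluating gives P = 0.95021.

P ≈ 0.9502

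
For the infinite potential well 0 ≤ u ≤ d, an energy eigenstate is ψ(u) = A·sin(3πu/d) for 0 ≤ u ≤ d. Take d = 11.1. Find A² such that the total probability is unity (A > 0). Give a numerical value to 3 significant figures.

We need A² ∫|f|² du = 1, taking the integral from 0 to d.
With ψ = A·sin(3πu/d), the integral evaluates to A²·[d/2].
Hence A² = 1/[d/2].
Plugging in d = 11.1 yields A = 0.4245.

A^2 ≈ 0.180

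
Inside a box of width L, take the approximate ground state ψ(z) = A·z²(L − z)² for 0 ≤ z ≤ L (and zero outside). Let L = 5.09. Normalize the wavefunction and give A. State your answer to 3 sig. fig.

A ≈ 0.0166

Normalization requires ∫|ψ|² dz = 1, integrated from 0 to L.
Expanding the polynomial and integrating term by term, with ψ = A·z²(L − z)², the integral evaluates to A²·[L^9/630].
So A² = (L^9/630)^(−1).
Plugging in L = 5.09 yields A = 0.01657.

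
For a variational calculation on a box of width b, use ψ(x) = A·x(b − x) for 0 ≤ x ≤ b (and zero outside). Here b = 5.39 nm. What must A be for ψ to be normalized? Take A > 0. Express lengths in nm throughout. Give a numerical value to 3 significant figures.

A ≈ 0.0812 nm^(-5/2)

Require ∫ |ψ|² dx = 1 over the whole domain.
Expanding the polynomial and integrating term by term, the integral (without the A² prefactor) comes out to b^5/30.
Substituting b = 5.39 gives A² = 0.006594, so A = 0.08121.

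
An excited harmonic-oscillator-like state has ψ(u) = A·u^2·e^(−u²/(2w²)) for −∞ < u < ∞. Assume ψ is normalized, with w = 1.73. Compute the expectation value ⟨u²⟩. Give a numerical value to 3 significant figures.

⟨u²⟩ = ∫ u^2 |ψ|² du over the full domain.
Using the Gaussian integral ∫_{−∞}^{∞} e^(−αu²) du = √(π/α), the ratio of the moment integral to the normalization integral gives ⟨u²⟩ = 5·w^2/2.
With w = 1.73, ⟨u^2⟩ = 7.482.

⟨u^2⟩ ≈ 7.48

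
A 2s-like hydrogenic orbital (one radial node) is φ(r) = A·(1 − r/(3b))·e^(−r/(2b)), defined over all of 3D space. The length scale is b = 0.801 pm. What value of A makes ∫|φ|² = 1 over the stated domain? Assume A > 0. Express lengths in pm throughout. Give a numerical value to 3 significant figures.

A ≈ 0.482 pm^(-3/2)

We need A² ∫|f|² 4πr² dr = 1, taking the integral from 0 to ∞.
The angular integral contributes 4π, leaving ∫₀^∞ r²|φ|² dr.
Using ∫₀^∞ rⁿ e^(−αr) dr = n!/αⁿ⁺¹, with φ = A·(1 − r/(3b))·e^(−r/(2b)), the integral evaluates to A²·[8·π·b^3/3].
With b = 0.801: A² = 0.2323 and A = 0.4819.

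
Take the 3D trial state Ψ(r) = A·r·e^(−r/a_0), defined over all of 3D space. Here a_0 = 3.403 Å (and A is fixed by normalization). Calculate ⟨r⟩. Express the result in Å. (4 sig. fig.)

⟨r⟩ = ∫ r |Ψ|² 4πr² dr over the full domain.
Evaluating both integrals, ⟨r⟩ = 5·a_0/2.
Putting a_0 = 3.403 gives 8.5075.

⟨r⟩ ≈ 8.508 Å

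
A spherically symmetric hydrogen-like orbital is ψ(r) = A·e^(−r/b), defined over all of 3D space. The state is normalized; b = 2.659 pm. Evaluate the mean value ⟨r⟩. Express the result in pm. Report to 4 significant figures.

The expectation value is the |ψ|²-weighted average of r: ∫ r|ψ|² 4πr² dr.
Recall ∫₀^∞ r^m e^(−r/β) dr = m!·β^(m+1), since the A² factors cancel between numerator and denominator, ⟨r⟩ = 3·b/2.
With b = 2.659, ⟨r⟩ = 3.9885.

⟨r⟩ ≈ 3.989 pm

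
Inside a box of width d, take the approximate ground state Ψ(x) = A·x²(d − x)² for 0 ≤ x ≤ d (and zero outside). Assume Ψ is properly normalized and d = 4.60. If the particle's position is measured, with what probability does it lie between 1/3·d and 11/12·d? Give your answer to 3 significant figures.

P = ∫_{1/3·d}^{11/12·d} |Ψ(x)|² dx.
With A² fixed by ∫|Ψ|² = 1, i.e. A² = (d^9/630)^(−1), substitute and integrate.
Substituting u = x/d, A² and the length scale cancel in the ratio: P = ∫_{1/3}^{11/12} u^4·(1 - u)^4 du / ∫_{0}^{1} u^4·(1 - u)^4 du.
With ∫ u^4·(1 - u)^4 du = u^5·(70·u^4 - 315·u^3 + 540·u^2 - 420·u + 126)/630 + C, the region integral is ≈ 0.0013568 and the full one is 1/630.
Taking the ratio, P = 0.8548.

P ≈ 0.855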